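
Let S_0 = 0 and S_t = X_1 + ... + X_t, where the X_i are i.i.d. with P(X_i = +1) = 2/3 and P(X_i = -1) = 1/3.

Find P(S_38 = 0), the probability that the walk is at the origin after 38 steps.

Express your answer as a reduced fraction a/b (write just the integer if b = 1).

Answer: 6177032555724800/450283905890997363

Derivation:
To be at 0 after 38 steps: need exactly 19 steps of +1 and 19 of -1.
Number of such sequences: C(38,19) = 35345263800
Each has probability (2/3)^19 · (1/3)^19 = 524288/1350851717672992089
P = 35345263800 · 524288/1350851717672992089 = 6177032555724800/450283905890997363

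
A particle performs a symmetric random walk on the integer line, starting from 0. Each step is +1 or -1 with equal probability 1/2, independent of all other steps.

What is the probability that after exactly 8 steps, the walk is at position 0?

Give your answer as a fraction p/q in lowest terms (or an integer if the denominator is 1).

To return to 0 after 8 steps: need exactly 4 steps of +1 and 4 of -1.
Favorable paths: C(8,4) = 70
Total paths: 2^8 = 256
P = 70/256 = 35/128

Answer: 35/128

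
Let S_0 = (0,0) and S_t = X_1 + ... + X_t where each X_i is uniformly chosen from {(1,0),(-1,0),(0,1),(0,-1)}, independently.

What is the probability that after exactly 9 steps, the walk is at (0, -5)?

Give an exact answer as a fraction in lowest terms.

Let h be the number of horizontal steps (so 9-h are vertical). To end at (0,-5) need (h+0)/2 right-steps and ((9-h)-5)/2 up-steps.
Sum over h with 0 ≤ h ≤ 4, h ≡ 0 (mod 2), 9-h ≡ 1 (mod 2):
h=0: C(9,0)·C(0,0)·C(9,2) = 1·1·36 = 36
h=2: C(9,2)·C(2,1)·C(7,1) = 36·2·7 = 504
h=4: C(9,4)·C(4,2)·C(5,0) = 126·6·1 = 756
Total favorable: 1296
Total paths: 4^9 = 262144
P = 1296/262144 = 81/16384

Answer: 81/16384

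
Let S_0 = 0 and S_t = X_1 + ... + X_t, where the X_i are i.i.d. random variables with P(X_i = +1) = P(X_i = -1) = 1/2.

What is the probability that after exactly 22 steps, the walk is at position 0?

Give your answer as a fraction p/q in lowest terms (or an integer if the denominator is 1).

Answer: 88179/524288

Derivation:
To return to 0 after 22 steps: need exactly 11 steps of +1 and 11 of -1.
Favorable paths: C(22,11) = 705432
Total paths: 2^22 = 4194304
P = 705432/4194304 = 88179/524288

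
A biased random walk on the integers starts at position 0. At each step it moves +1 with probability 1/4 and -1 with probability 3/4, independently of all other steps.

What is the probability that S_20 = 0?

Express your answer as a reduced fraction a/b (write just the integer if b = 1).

Answer: 2727414261/274877906944

Derivation:
To be at 0 after 20 steps: need exactly 10 steps of +1 and 10 of -1.
Number of such sequences: C(20,10) = 184756
Each has probability (1/4)^10 · (3/4)^10 = 59049/1099511627776
P = 184756 · 59049/1099511627776 = 2727414261/274877906944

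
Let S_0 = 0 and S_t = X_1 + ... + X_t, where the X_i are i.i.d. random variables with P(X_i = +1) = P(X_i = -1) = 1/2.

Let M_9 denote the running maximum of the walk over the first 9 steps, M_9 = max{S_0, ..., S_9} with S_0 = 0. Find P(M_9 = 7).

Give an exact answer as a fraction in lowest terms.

Let M_9 = max(S_0,...,S_9). Use the reflection principle: for j ≥ 1, #{paths with M_9 ≥ j} = #{S_9 ≥ j} + #{S_9 ≥ j+1}.
By reflection, #{M_9 ≥ 7} = #{S_9 ≥ 7} + #{S_9 ≥ 8} = 10 + 1 = 11.
#{M_9 ≥ 8} = #{S_9 ≥ 8} + #{S_9 ≥ 9} = 1 + 1 = 2.
#{M_9 = 7} = 11 - 2 = 9.
P(M_9 = 7) = 9/512 = 9/512

Answer: 9/512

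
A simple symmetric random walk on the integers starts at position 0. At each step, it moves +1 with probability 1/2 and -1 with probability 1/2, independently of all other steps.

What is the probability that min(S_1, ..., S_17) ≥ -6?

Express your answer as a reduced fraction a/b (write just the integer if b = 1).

Answer: 14807/16384

Derivation:
Let f(t,s) = #length-t paths at position s with S_1..S_t all ≥ -6.
f(t,s) = f(t-1,s-1) + f(t-1,s+1) for s ≥ -6; f(t,s) = 0 for s < -6.
t=0: f(0,0)=1
t=1: f(1,-1)=1 f(1,1)=1
t=2: f(2,-2)=1 f(2,0)=2 f(2,2)=1
t=3: f(3,-3)=1 f(3,-1)=3 f(3,1)=3 f(3,3)=1
t=4: f(4,-4)=1 f(4,-2)=4 f(4,0)=6 f(4,2)=4 f(4,4)=1
t=5: f(5,-5)=1 f(5,-3)=5 f(5,-1)=10 f(5,1)=10 f(5,3)=5 f(5,5)=1
t=6: f(6,-6)=1 f(6,-4)=6 f(6,-2)=15 f(6,0)=20 f(6,2)=15 f(6,4)=6 f(6,6)=1
t=7: f(7,-5)=7 f(7,-3)=21 f(7,-1)=35 f(7,1)=35 f(7,3)=21 f(7,5)=7 f(7,7)=1
t=8: f(8,-6)=7 f(8,-4)=28 f(8,-2)=56 f(8,0)=70 f(8,2)=56 f(8,4)=28 f(8,6)=8 f(8,8)=1
t=9: f(9,-5)=35 f(9,-3)=84 f(9,-1)=126 f(9,1)=126 f(9,3)=84 f(9,5)=36 f(9,7)=9 f(9,9)=1
t=10: f(10,-6)=35 f(10,-4)=119 f(10,-2)=210 f(10,0)=252 f(10,2)=210 f(10,4)=120 f(10,6)=45 f(10,8)=10 f(10,10)=1
t=11: f(11,-5)=154 f(11,-3)=329 f(11,-1)=462 f(11,1)=462 f(11,3)=330 f(11,5)=165 f(11,7)=55 f(11,9)=11 f(11,11)=1
t=12: f(12,-6)=154 f(12,-4)=483 f(12,-2)=791 f(12,0)=924 f(12,2)=792 f(12,4)=495 f(12,6)=220 f(12,8)=66 f(12,10)=12 f(12,12)=1
t=13: f(13,-5)=637 f(13,-3)=1274 f(13,-1)=1715 f(13,1)=1716 f(13,3)=1287 f(13,5)=715 f(13,7)=286 f(13,9)=78 f(13,11)=13 f(13,13)=1
t=14: f(14,-6)=637 f(14,-4)=1911 f(14,-2)=2989 f(14,0)=3431 f(14,2)=3003 f(14,4)=2002 f(14,6)=1001 f(14,8)=364 f(14,10)=91 f(14,12)=14 f(14,14)=1
t=15: f(15,-5)=2548 f(15,-3)=4900 f(15,-1)=6420 f(15,1)=6434 f(15,3)=5005 f(15,5)=3003 f(15,7)=1365 f(15,9)=455 f(15,11)=105 f(15,13)=15 f(15,15)=1
t=16: f(16,-6)=2548 f(16,-4)=7448 f(16,-2)=11320 f(16,0)=12854 f(16,2)=11439 f(16,4)=8008 f(16,6)=4368 f(16,8)=1820 f(16,10)=560 f(16,12)=120 f(16,14)=16 f(16,16)=1
t=17: f(17,-5)=9996 f(17,-3)=18768 f(17,-1)=24174 f(17,1)=24293 f(17,3)=19447 f(17,5)=12376 f(17,7)=6188 f(17,9)=2380 f(17,11)=680 f(17,13)=136 f(17,15)=17 f(17,17)=1
Σ_s f(17,s) = 118456
P = 118456/131072 = 14807/16384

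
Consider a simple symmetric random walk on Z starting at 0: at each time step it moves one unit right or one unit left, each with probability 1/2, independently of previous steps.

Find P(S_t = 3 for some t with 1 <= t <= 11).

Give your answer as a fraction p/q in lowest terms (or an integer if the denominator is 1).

Count via complement. Let g(t,s) = #length-t paths at position s with S_1..S_t all ≠ 3.
g(t,s) = g(t-1,s-1) + g(t-1,s+1) for s ≠ 3; g(t,3) = 0.
t=0: g(0,0)=1
t=1: g(1,-1)=1 g(1,1)=1
t=2: g(2,-2)=1 g(2,0)=2 g(2,2)=1
t=3: g(3,-3)=1 g(3,-1)=3 g(3,1)=3
t=4: g(4,-4)=1 g(4,-2)=4 g(4,0)=6 g(4,2)=3
t=5: g(5,-5)=1 g(5,-3)=5 g(5,-1)=10 g(5,1)=9
t=6: g(6,-6)=1 g(6,-4)=6 g(6,-2)=15 g(6,0)=19 g(6,2)=9
t=7: g(7,-7)=1 g(7,-5)=7 g(7,-3)=21 g(7,-1)=34 g(7,1)=28
t=8: g(8,-8)=1 g(8,-6)=8 g(8,-4)=28 g(8,-2)=55 g(8,0)=62 g(8,2)=28
t=9: g(9,-9)=1 g(9,-7)=9 g(9,-5)=36 g(9,-3)=83 g(9,-1)=117 g(9,1)=90
t=10: g(10,-10)=1 g(10,-8)=10 g(10,-6)=45 g(10,-4)=119 g(10,-2)=200 g(10,0)=207 g(10,2)=90
t=11: g(11,-11)=1 g(11,-9)=11 g(11,-7)=55 g(11,-5)=164 g(11,-3)=319 g(11,-1)=407 g(11,1)=297
Paths never hitting 3: Σ_s g(11,s) = 1254
Paths hitting 3: 2^11 - 1254 = 794
P = 794/2048 = 397/1024

Answer: 397/1024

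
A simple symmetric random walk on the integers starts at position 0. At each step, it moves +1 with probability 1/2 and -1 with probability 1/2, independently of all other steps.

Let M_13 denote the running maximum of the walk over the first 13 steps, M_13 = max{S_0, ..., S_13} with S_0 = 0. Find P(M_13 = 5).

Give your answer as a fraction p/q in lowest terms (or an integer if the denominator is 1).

Answer: 715/8192

Derivation:
Let M_13 = max(S_0,...,S_13). Use the reflection principle: for j ≥ 1, #{paths with M_13 ≥ j} = #{S_13 ≥ j} + #{S_13 ≥ j+1}.
By reflection, #{M_13 ≥ 5} = #{S_13 ≥ 5} + #{S_13 ≥ 6} = 1093 + 378 = 1471.
#{M_13 ≥ 6} = #{S_13 ≥ 6} + #{S_13 ≥ 7} = 378 + 378 = 756.
#{M_13 = 5} = 1471 - 756 = 715.
P(M_13 = 5) = 715/8192 = 715/8192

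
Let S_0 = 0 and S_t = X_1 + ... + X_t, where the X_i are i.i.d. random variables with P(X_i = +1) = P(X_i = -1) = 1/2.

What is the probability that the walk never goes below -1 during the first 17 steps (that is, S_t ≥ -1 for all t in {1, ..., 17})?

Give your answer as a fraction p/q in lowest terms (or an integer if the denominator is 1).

Answer: 12155/32768

Derivation:
Let f(t,s) = #length-t paths at position s with S_1..S_t all ≥ -1.
f(t,s) = f(t-1,s-1) + f(t-1,s+1) for s ≥ -1; f(t,s) = 0 for s < -1.
t=0: f(0,0)=1
t=1: f(1,-1)=1 f(1,1)=1
t=2: f(2,0)=2 f(2,2)=1
t=3: f(3,-1)=2 f(3,1)=3 f(3,3)=1
t=4: f(4,0)=5 f(4,2)=4 f(4,4)=1
t=5: f(5,-1)=5 f(5,1)=9 f(5,3)=5 f(5,5)=1
t=6: f(6,0)=14 f(6,2)=14 f(6,4)=6 f(6,6)=1
t=7: f(7,-1)=14 f(7,1)=28 f(7,3)=20 f(7,5)=7 f(7,7)=1
t=8: f(8,0)=42 f(8,2)=48 f(8,4)=27 f(8,6)=8 f(8,8)=1
t=9: f(9,-1)=42 f(9,1)=90 f(9,3)=75 f(9,5)=35 f(9,7)=9 f(9,9)=1
t=10: f(10,0)=132 f(10,2)=165 f(10,4)=110 f(10,6)=44 f(10,8)=10 f(10,10)=1
t=11: f(11,-1)=132 f(11,1)=297 f(11,3)=275 f(11,5)=154 f(11,7)=54 f(11,9)=11 f(11,11)=1
t=12: f(12,0)=429 f(12,2)=572 f(12,4)=429 f(12,6)=208 f(12,8)=65 f(12,10)=12 f(12,12)=1
t=13: f(13,-1)=429 f(13,1)=1001 f(13,3)=1001 f(13,5)=637 f(13,7)=273 f(13,9)=77 f(13,11)=13 f(13,13)=1
t=14: f(14,0)=1430 f(14,2)=2002 f(14,4)=1638 f(14,6)=910 f(14,8)=350 f(14,10)=90 f(14,12)=14 f(14,14)=1
t=15: f(15,-1)=1430 f(15,1)=3432 f(15,3)=3640 f(15,5)=2548 f(15,7)=1260 f(15,9)=440 f(15,11)=104 f(15,13)=15 f(15,15)=1
t=16: f(16,0)=4862 f(16,2)=7072 f(16,4)=6188 f(16,6)=3808 f(16,8)=1700 f(16,10)=544 f(16,12)=119 f(16,14)=16 f(16,16)=1
t=17: f(17,-1)=4862 f(17,1)=11934 f(17,3)=13260 f(17,5)=9996 f(17,7)=5508 f(17,9)=2244 f(17,11)=663 f(17,13)=135 f(17,15)=17 f(17,17)=1
Σ_s f(17,s) = 48620
P = 48620/131072 = 12155/32768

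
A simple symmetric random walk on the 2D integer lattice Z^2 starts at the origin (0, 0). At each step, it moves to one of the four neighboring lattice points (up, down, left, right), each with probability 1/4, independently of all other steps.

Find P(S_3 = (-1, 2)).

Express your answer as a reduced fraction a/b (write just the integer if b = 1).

Let h be the number of horizontal steps (so 3-h are vertical). To end at (-1,2) need (h-1)/2 right-steps and ((3-h)+2)/2 up-steps.
Sum over h with 1 ≤ h ≤ 1, h ≡ 1 (mod 2), 3-h ≡ 0 (mod 2):
h=1: C(3,1)·C(1,0)·C(2,2) = 3·1·1 = 3
Total favorable: 3
Total paths: 4^3 = 64
P = 3/64 = 3/64

Answer: 3/64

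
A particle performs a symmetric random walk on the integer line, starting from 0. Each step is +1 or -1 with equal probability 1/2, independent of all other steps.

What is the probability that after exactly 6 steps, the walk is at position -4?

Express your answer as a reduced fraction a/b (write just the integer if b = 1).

Answer: 3/32

Derivation:
To reach position -4 after 6 steps: need 1 step of +1 and 5 of -1.
Favorable paths: C(6,1) = 6
Total paths: 2^6 = 64
P = 6/64 = 3/32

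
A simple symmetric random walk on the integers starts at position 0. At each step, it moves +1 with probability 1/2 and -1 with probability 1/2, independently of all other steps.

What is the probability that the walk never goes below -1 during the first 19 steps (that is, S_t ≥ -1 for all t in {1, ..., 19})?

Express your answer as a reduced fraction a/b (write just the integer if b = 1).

Answer: 46189/131072

Derivation:
Let f(t,s) = #length-t paths at position s with S_1..S_t all ≥ -1.
f(t,s) = f(t-1,s-1) + f(t-1,s+1) for s ≥ -1; f(t,s) = 0 for s < -1.
t=0: f(0,0)=1
t=1: f(1,-1)=1 f(1,1)=1
t=2: f(2,0)=2 f(2,2)=1
t=3: f(3,-1)=2 f(3,1)=3 f(3,3)=1
t=4: f(4,0)=5 f(4,2)=4 f(4,4)=1
t=5: f(5,-1)=5 f(5,1)=9 f(5,3)=5 f(5,5)=1
t=6: f(6,0)=14 f(6,2)=14 f(6,4)=6 f(6,6)=1
t=7: f(7,-1)=14 f(7,1)=28 f(7,3)=20 f(7,5)=7 f(7,7)=1
t=8: f(8,0)=42 f(8,2)=48 f(8,4)=27 f(8,6)=8 f(8,8)=1
t=9: f(9,-1)=42 f(9,1)=90 f(9,3)=75 f(9,5)=35 f(9,7)=9 f(9,9)=1
t=10: f(10,0)=132 f(10,2)=165 f(10,4)=110 f(10,6)=44 f(10,8)=10 f(10,10)=1
t=11: f(11,-1)=132 f(11,1)=297 f(11,3)=275 f(11,5)=154 f(11,7)=54 f(11,9)=11 f(11,11)=1
t=12: f(12,0)=429 f(12,2)=572 f(12,4)=429 f(12,6)=208 f(12,8)=65 f(12,10)=12 f(12,12)=1
t=13: f(13,-1)=429 f(13,1)=1001 f(13,3)=1001 f(13,5)=637 f(13,7)=273 f(13,9)=77 f(13,11)=13 f(13,13)=1
t=14: f(14,0)=1430 f(14,2)=2002 f(14,4)=1638 f(14,6)=910 f(14,8)=350 f(14,10)=90 f(14,12)=14 f(14,14)=1
t=15: f(15,-1)=1430 f(15,1)=3432 f(15,3)=3640 f(15,5)=2548 f(15,7)=1260 f(15,9)=440 f(15,11)=104 f(15,13)=15 f(15,15)=1
t=16: f(16,0)=4862 f(16,2)=7072 f(16,4)=6188 f(16,6)=3808 f(16,8)=1700 f(16,10)=544 f(16,12)=119 f(16,14)=16 f(16,16)=1
t=17: f(17,-1)=4862 f(17,1)=11934 f(17,3)=13260 f(17,5)=9996 f(17,7)=5508 f(17,9)=2244 f(17,11)=663 f(17,13)=135 f(17,15)=17 f(17,17)=1
t=18: f(18,0)=16796 f(18,2)=25194 f(18,4)=23256 f(18,6)=15504 f(18,8)=7752 f(18,10)=2907 f(18,12)=798 f(18,14)=152 f(18,16)=18 f(18,18)=1
t=19: f(19,-1)=16796 f(19,1)=41990 f(19,3)=48450 f(19,5)=38760 f(19,7)=23256 f(19,9)=10659 f(19,11)=3705 f(19,13)=950 f(19,15)=170 f(19,17)=19 f(19,19)=1
Σ_s f(19,s) = 184756
P = 184756/524288 = 46189/131072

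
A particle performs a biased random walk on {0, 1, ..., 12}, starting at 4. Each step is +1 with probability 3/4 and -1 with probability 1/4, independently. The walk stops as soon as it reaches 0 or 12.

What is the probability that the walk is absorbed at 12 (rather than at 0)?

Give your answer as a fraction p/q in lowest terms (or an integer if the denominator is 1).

Biased walk: p = 3/4, q = 1/4, r = q/p = 1/3
Gambler's ruin: P(hit 12 before 0 | start at 4) = (1 - r^a)/(1 - r^N)
r^4 = 1/81; r^12 = 1/531441
P = (1 - 1/81) / (1 - 1/531441) = 80/81 / 531440/531441 = 6561/6643

Answer: 6561/6643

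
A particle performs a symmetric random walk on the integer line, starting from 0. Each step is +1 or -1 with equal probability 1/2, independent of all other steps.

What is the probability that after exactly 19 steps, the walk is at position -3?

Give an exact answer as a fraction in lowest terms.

To reach position -3 after 19 steps: need 8 steps of +1 and 11 of -1.
Favorable paths: C(19,8) = 75582
Total paths: 2^19 = 524288
P = 75582/524288 = 37791/262144

Answer: 37791/262144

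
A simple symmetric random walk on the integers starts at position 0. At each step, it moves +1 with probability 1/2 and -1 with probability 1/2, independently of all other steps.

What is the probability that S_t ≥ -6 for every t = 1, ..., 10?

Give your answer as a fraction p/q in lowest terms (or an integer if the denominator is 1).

Answer: 501/512

Derivation:
Let f(t,s) = #length-t paths at position s with S_1..S_t all ≥ -6.
f(t,s) = f(t-1,s-1) + f(t-1,s+1) for s ≥ -6; f(t,s) = 0 for s < -6.
t=0: f(0,0)=1
t=1: f(1,-1)=1 f(1,1)=1
t=2: f(2,-2)=1 f(2,0)=2 f(2,2)=1
t=3: f(3,-3)=1 f(3,-1)=3 f(3,1)=3 f(3,3)=1
t=4: f(4,-4)=1 f(4,-2)=4 f(4,0)=6 f(4,2)=4 f(4,4)=1
t=5: f(5,-5)=1 f(5,-3)=5 f(5,-1)=10 f(5,1)=10 f(5,3)=5 f(5,5)=1
t=6: f(6,-6)=1 f(6,-4)=6 f(6,-2)=15 f(6,0)=20 f(6,2)=15 f(6,4)=6 f(6,6)=1
t=7: f(7,-5)=7 f(7,-3)=21 f(7,-1)=35 f(7,1)=35 f(7,3)=21 f(7,5)=7 f(7,7)=1
t=8: f(8,-6)=7 f(8,-4)=28 f(8,-2)=56 f(8,0)=70 f(8,2)=56 f(8,4)=28 f(8,6)=8 f(8,8)=1
t=9: f(9,-5)=35 f(9,-3)=84 f(9,-1)=126 f(9,1)=126 f(9,3)=84 f(9,5)=36 f(9,7)=9 f(9,9)=1
t=10: f(10,-6)=35 f(10,-4)=119 f(10,-2)=210 f(10,0)=252 f(10,2)=210 f(10,4)=120 f(10,6)=45 f(10,8)=10 f(10,10)=1
Σ_s f(10,s) = 1002
P = 1002/1024 = 501/512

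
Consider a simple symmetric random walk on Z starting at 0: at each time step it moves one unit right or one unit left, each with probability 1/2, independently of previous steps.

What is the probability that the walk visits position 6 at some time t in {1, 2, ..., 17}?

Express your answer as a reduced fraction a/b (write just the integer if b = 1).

Answer: 4701/32768

Derivation:
Count via complement. Let g(t,s) = #length-t paths at position s with S_1..S_t all ≠ 6.
g(t,s) = g(t-1,s-1) + g(t-1,s+1) for s ≠ 6; g(t,6) = 0.
t=0: g(0,0)=1
t=1: g(1,-1)=1 g(1,1)=1
t=2: g(2,-2)=1 g(2,0)=2 g(2,2)=1
t=3: g(3,-3)=1 g(3,-1)=3 g(3,1)=3 g(3,3)=1
t=4: g(4,-4)=1 g(4,-2)=4 g(4,0)=6 g(4,2)=4 g(4,4)=1
t=5: g(5,-5)=1 g(5,-3)=5 g(5,-1)=10 g(5,1)=10 g(5,3)=5 g(5,5)=1
t=6: g(6,-6)=1 g(6,-4)=6 g(6,-2)=15 g(6,0)=20 g(6,2)=15 g(6,4)=6
t=7: g(7,-7)=1 g(7,-5)=7 g(7,-3)=21 g(7,-1)=35 g(7,1)=35 g(7,3)=21 g(7,5)=6
t=8: g(8,-8)=1 g(8,-6)=8 g(8,-4)=28 g(8,-2)=56 g(8,0)=70 g(8,2)=56 g(8,4)=27
t=9: g(9,-9)=1 g(9,-7)=9 g(9,-5)=36 g(9,-3)=84 g(9,-1)=126 g(9,1)=126 g(9,3)=83 g(9,5)=27
t=10: g(10,-10)=1 g(10,-8)=10 g(10,-6)=45 g(10,-4)=120 g(10,-2)=210 g(10,0)=252 g(10,2)=209 g(10,4)=110
t=11: g(11,-11)=1 g(11,-9)=11 g(11,-7)=55 g(11,-5)=165 g(11,-3)=330 g(11,-1)=462 g(11,1)=461 g(11,3)=319 g(11,5)=110
t=12: g(12,-12)=1 g(12,-10)=12 g(12,-8)=66 g(12,-6)=220 g(12,-4)=495 g(12,-2)=792 g(12,0)=923 g(12,2)=780 g(12,4)=429
t=13: g(13,-13)=1 g(13,-11)=13 g(13,-9)=78 g(13,-7)=286 g(13,-5)=715 g(13,-3)=1287 g(13,-1)=1715 g(13,1)=1703 g(13,3)=1209 g(13,5)=429
t=14: g(14,-14)=1 g(14,-12)=14 g(14,-10)=91 g(14,-8)=364 g(14,-6)=1001 g(14,-4)=2002 g(14,-2)=3002 g(14,0)=3418 g(14,2)=2912 g(14,4)=1638
t=15: g(15,-15)=1 g(15,-13)=15 g(15,-11)=105 g(15,-9)=455 g(15,-7)=1365 g(15,-5)=3003 g(15,-3)=5004 g(15,-1)=6420 g(15,1)=6330 g(15,3)=4550 g(15,5)=1638
t=16: g(16,-16)=1 g(16,-14)=16 g(16,-12)=120 g(16,-10)=560 g(16,-8)=1820 g(16,-6)=4368 g(16,-4)=8007 g(16,-2)=11424 g(16,0)=12750 g(16,2)=10880 g(16,4)=6188
t=17: g(17,-17)=1 g(17,-15)=17 g(17,-13)=136 g(17,-11)=680 g(17,-9)=2380 g(17,-7)=6188 g(17,-5)=12375 g(17,-3)=19431 g(17,-1)=24174 g(17,1)=23630 g(17,3)=17068 g(17,5)=6188
Paths never hitting 6: Σ_s g(17,s) = 112268
Paths hitting 6: 2^17 - 112268 = 18804
P = 18804/131072 = 4701/32768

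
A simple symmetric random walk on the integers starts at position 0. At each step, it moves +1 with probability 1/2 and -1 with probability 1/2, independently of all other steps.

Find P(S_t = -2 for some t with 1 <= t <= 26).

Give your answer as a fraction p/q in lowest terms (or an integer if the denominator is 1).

Count via complement. Let g(t,s) = #length-t paths at position s with S_1..S_t all ≠ -2.
g(t,s) = g(t-1,s-1) + g(t-1,s+1) for s ≠ -2; g(t,-2) = 0.
t=0: g(0,0)=1
t=1: g(1,-1)=1 g(1,1)=1
t=2: g(2,0)=2 g(2,2)=1
t=3: g(3,-1)=2 g(3,1)=3 g(3,3)=1
t=4: g(4,0)=5 g(4,2)=4 g(4,4)=1
t=5: g(5,-1)=5 g(5,1)=9 g(5,3)=5 g(5,5)=1
t=6: g(6,0)=14 g(6,2)=14 g(6,4)=6 g(6,6)=1
t=7: g(7,-1)=14 g(7,1)=28 g(7,3)=20 g(7,5)=7 g(7,7)=1
t=8: g(8,0)=42 g(8,2)=48 g(8,4)=27 g(8,6)=8 g(8,8)=1
t=9: g(9,-1)=42 g(9,1)=90 g(9,3)=75 g(9,5)=35 g(9,7)=9 g(9,9)=1
t=10: g(10,0)=132 g(10,2)=165 g(10,4)=110 g(10,6)=44 g(10,8)=10 g(10,10)=1
t=11: g(11,-1)=132 g(11,1)=297 g(11,3)=275 g(11,5)=154 g(11,7)=54 g(11,9)=11 g(11,11)=1
t=12: g(12,0)=429 g(12,2)=572 g(12,4)=429 g(12,6)=208 g(12,8)=65 g(12,10)=12 g(12,12)=1
t=13: g(13,-1)=429 g(13,1)=1001 g(13,3)=1001 g(13,5)=637 g(13,7)=273 g(13,9)=77 g(13,11)=13 g(13,13)=1
t=14: g(14,0)=1430 g(14,2)=2002 g(14,4)=1638 g(14,6)=910 g(14,8)=350 g(14,10)=90 g(14,12)=14 g(14,14)=1
t=15: g(15,-1)=1430 g(15,1)=3432 g(15,3)=3640 g(15,5)=2548 g(15,7)=1260 g(15,9)=440 g(15,11)=104 g(15,13)=15 g(15,15)=1
t=16: g(16,0)=4862 g(16,2)=7072 g(16,4)=6188 g(16,6)=3808 g(16,8)=1700 g(16,10)=544 g(16,12)=119 g(16,14)=16 g(16,16)=1
t=17: g(17,-1)=4862 g(17,1)=11934 g(17,3)=13260 g(17,5)=9996 g(17,7)=5508 g(17,9)=2244 g(17,11)=663 g(17,13)=135 g(17,15)=17 g(17,17)=1
t=18: g(18,0)=16796 g(18,2)=25194 g(18,4)=23256 g(18,6)=15504 g(18,8)=7752 g(18,10)=2907 g(18,12)=798 g(18,14)=152 g(18,16)=18 g(18,18)=1
t=19: g(19,-1)=16796 g(19,1)=41990 g(19,3)=48450 g(19,5)=38760 g(19,7)=23256 g(19,9)=10659 g(19,11)=3705 g(19,13)=950 g(19,15)=170 g(19,17)=19 g(19,19)=1
t=20: g(20,0)=58786 g(20,2)=90440 g(20,4)=87210 g(20,6)=62016 g(20,8)=33915 g(20,10)=14364 g(20,12)=4655 g(20,14)=1120 g(20,16)=189 g(20,18)=20 g(20,20)=1
t=21: g(21,-1)=58786 g(21,1)=149226 g(21,3)=177650 g(21,5)=149226 g(21,7)=95931 g(21,9)=48279 g(21,11)=19019 g(21,13)=5775 g(21,15)=1309 g(21,17)=209 g(21,19)=21 g(21,21)=1
t=22: g(22,0)=208012 g(22,2)=326876 g(22,4)=326876 g(22,6)=245157 g(22,8)=144210 g(22,10)=67298 g(22,12)=24794 g(22,14)=7084 g(22,16)=1518 g(22,18)=230 g(22,20)=22 g(22,22)=1
t=23: g(23,-1)=208012 g(23,1)=534888 g(23,3)=653752 g(23,5)=572033 g(23,7)=389367 g(23,9)=211508 g(23,11)=92092 g(23,13)=31878 g(23,15)=8602 g(23,17)=1748 g(23,19)=252 g(23,21)=23 g(23,23)=1
t=24: g(24,0)=742900 g(24,2)=1188640 g(24,4)=1225785 g(24,6)=961400 g(24,8)=600875 g(24,10)=303600 g(24,12)=123970 g(24,14)=40480 g(24,16)=10350 g(24,18)=2000 g(24,20)=275 g(24,22)=24 g(24,24)=1
t=25: g(25,-1)=742900 g(25,1)=1931540 g(25,3)=2414425 g(25,5)=2187185 g(25,7)=1562275 g(25,9)=904475 g(25,11)=427570 g(25,13)=164450 g(25,15)=50830 g(25,17)=12350 g(25,19)=2275 g(25,21)=299 g(25,23)=25 g(25,25)=1
t=26: g(26,0)=2674440 g(26,2)=4345965 g(26,4)=4601610 g(26,6)=3749460 g(26,8)=2466750 g(26,10)=1332045 g(26,12)=592020 g(26,14)=215280 g(26,16)=63180 g(26,18)=14625 g(26,20)=2574 g(26,22)=324 g(26,24)=26 g(26,26)=1
Paths never hitting -2: Σ_s g(26,s) = 20058300
Paths hitting -2: 2^26 - 20058300 = 47050564
P = 47050564/67108864 = 11762641/16777216

Answer: 11762641/16777216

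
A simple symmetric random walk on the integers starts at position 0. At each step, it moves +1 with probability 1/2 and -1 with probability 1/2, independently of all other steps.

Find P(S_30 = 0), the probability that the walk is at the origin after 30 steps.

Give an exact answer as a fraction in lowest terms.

To return to 0 after 30 steps: need exactly 15 steps of +1 and 15 of -1.
Favorable paths: C(30,15) = 155117520
Total paths: 2^30 = 1073741824
P = 155117520/1073741824 = 9694845/67108864

Answer: 9694845/67108864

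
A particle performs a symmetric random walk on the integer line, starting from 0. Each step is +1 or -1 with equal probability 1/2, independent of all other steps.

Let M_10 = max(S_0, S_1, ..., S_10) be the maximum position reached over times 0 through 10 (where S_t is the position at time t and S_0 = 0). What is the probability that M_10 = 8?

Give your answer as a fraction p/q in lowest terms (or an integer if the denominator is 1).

Let M_10 = max(S_0,...,S_10). Use the reflection principle: for j ≥ 1, #{paths with M_10 ≥ j} = #{S_10 ≥ j} + #{S_10 ≥ j+1}.
By reflection, #{M_10 ≥ 8} = #{S_10 ≥ 8} + #{S_10 ≥ 9} = 11 + 1 = 12.
#{M_10 ≥ 9} = #{S_10 ≥ 9} + #{S_10 ≥ 10} = 1 + 1 = 2.
#{M_10 = 8} = 12 - 2 = 10.
P(M_10 = 8) = 10/1024 = 5/512

Answer: 5/512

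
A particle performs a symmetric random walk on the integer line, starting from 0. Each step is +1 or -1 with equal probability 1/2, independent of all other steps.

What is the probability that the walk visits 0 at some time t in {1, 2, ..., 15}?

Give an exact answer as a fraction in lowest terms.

Answer: 1619/2048

Derivation:
Count via complement. Let g(t,s) = #length-t paths at position s with S_1..S_t all ≠ 0.
g(t,s) = g(t-1,s-1) + g(t-1,s+1) for s ≠ 0; g(t,0) = 0.
t=0: g(0,0)=1
t=1: g(1,-1)=1 g(1,1)=1
t=2: g(2,-2)=1 g(2,2)=1
t=3: g(3,-3)=1 g(3,-1)=1 g(3,1)=1 g(3,3)=1
t=4: g(4,-4)=1 g(4,-2)=2 g(4,2)=2 g(4,4)=1
t=5: g(5,-5)=1 g(5,-3)=3 g(5,-1)=2 g(5,1)=2 g(5,3)=3 g(5,5)=1
t=6: g(6,-6)=1 g(6,-4)=4 g(6,-2)=5 g(6,2)=5 g(6,4)=4 g(6,6)=1
t=7: g(7,-7)=1 g(7,-5)=5 g(7,-3)=9 g(7,-1)=5 g(7,1)=5 g(7,3)=9 g(7,5)=5 g(7,7)=1
t=8: g(8,-8)=1 g(8,-6)=6 g(8,-4)=14 g(8,-2)=14 g(8,2)=14 g(8,4)=14 g(8,6)=6 g(8,8)=1
t=9: g(9,-9)=1 g(9,-7)=7 g(9,-5)=20 g(9,-3)=28 g(9,-1)=14 g(9,1)=14 g(9,3)=28 g(9,5)=20 g(9,7)=7 g(9,9)=1
t=10: g(10,-10)=1 g(10,-8)=8 g(10,-6)=27 g(10,-4)=48 g(10,-2)=42 g(10,2)=42 g(10,4)=48 g(10,6)=27 g(10,8)=8 g(10,10)=1
t=11: g(11,-11)=1 g(11,-9)=9 g(11,-7)=35 g(11,-5)=75 g(11,-3)=90 g(11,-1)=42 g(11,1)=42 g(11,3)=90 g(11,5)=75 g(11,7)=35 g(11,9)=9 g(11,11)=1
t=12: g(12,-12)=1 g(12,-10)=10 g(12,-8)=44 g(12,-6)=110 g(12,-4)=165 g(12,-2)=132 g(12,2)=132 g(12,4)=165 g(12,6)=110 g(12,8)=44 g(12,10)=10 g(12,12)=1
t=13: g(13,-13)=1 g(13,-11)=11 g(13,-9)=54 g(13,-7)=154 g(13,-5)=275 g(13,-3)=297 g(13,-1)=132 g(13,1)=132 g(13,3)=297 g(13,5)=275 g(13,7)=154 g(13,9)=54 g(13,11)=11 g(13,13)=1
t=14: g(14,-14)=1 g(14,-12)=12 g(14,-10)=65 g(14,-8)=208 g(14,-6)=429 g(14,-4)=572 g(14,-2)=429 g(14,2)=429 g(14,4)=572 g(14,6)=429 g(14,8)=208 g(14,10)=65 g(14,12)=12 g(14,14)=1
t=15: g(15,-15)=1 g(15,-13)=13 g(15,-11)=77 g(15,-9)=273 g(15,-7)=637 g(15,-5)=1001 g(15,-3)=1001 g(15,-1)=429 g(15,1)=429 g(15,3)=1001 g(15,5)=1001 g(15,7)=637 g(15,9)=273 g(15,11)=77 g(15,13)=13 g(15,15)=1
Paths never hitting 0: Σ_s g(15,s) = 6864
Paths hitting 0: 2^15 - 6864 = 25904
P = 25904/32768 = 1619/2048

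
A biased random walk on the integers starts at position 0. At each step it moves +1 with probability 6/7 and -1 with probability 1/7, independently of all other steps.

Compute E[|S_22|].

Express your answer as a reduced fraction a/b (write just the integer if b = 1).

Answer: 61440248836550995774/3909821048582988049

Derivation:
S_22 takes values m ≡ 0 (mod 2) with |m| ≤ 22; P(S_22=m) = C(22,(22+m)/2) · (6/7)^((22+m)/2) · (1/7)^((22-m)/2).
Distribution: P(S=-22)=1/3909821048582988049, P(S=-20)=132/3909821048582988049, P(S=-18)=1188/558545864083284007, P(S=-16)=47520/558545864083284007, P(S=-14)=1354320/558545864083284007, P(S=-12)=29253312/558545864083284007, P(S=-10)=497306304/558545864083284007, P(S=-8)=47741405184/3909821048582988049, P(S=-6)=537090808320/3909821048582988049, P(S=-4)=716121077760/558545864083284007, P(S=-2)=5585744406528/558545864083284007, P(S=0)=36561236115456/558545864083284007, P(S=2)=201086798635008/558545864083284007, P(S=4)=928092916776960/558545864083284007, P(S=6)=25058508752977920/3909821048582988049, P(S=8)=80187228009529344/3909821048582988049, P(S=10)=30070210503573504/558545864083284007, P(S=12)=63678092831096832/558545864083284007, P(S=14)=106130154718494720/558545864083284007, P(S=16)=134059142802309120/558545864083284007, P(S=18)=120653228522078208/558545864083284007, P(S=20)=482612914088312832/3909821048582988049, P(S=22)=131621703842267136/3909821048582988049
E[|S_22|] = Σ_m |m|·P(S_22=m) = 61440248836550995774/3909821048582988049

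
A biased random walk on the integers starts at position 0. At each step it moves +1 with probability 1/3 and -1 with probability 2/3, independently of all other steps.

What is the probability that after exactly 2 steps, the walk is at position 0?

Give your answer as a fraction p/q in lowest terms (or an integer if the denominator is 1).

To be at 0 after 2 steps: need exactly 1 step of +1 and 1 of -1.
Number of such sequences: C(2,1) = 2
Each has probability (1/3)^1 · (2/3)^1 = 2/9
P = 2 · 2/9 = 4/9

Answer: 4/9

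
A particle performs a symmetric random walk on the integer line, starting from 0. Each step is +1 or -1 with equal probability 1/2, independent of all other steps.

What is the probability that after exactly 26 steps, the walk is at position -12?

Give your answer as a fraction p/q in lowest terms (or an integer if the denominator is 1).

To reach position -12 after 26 steps: need 7 steps of +1 and 19 of -1.
Favorable paths: C(26,7) = 657800
Total paths: 2^26 = 67108864
P = 657800/67108864 = 82225/8388608

Answer: 82225/8388608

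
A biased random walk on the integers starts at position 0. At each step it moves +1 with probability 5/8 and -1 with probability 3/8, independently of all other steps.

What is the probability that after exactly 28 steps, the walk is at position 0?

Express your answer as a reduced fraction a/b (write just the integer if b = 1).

Answer: 146390117023773193359375/2417851639229258349412352

Derivation:
To be at 0 after 28 steps: need exactly 14 steps of +1 and 14 of -1.
Number of such sequences: C(28,14) = 40116600
Each has probability (5/8)^14 · (3/8)^14 = 29192926025390625/19342813113834066795298816
P = 40116600 · 29192926025390625/19342813113834066795298816 = 146390117023773193359375/2417851639229258349412352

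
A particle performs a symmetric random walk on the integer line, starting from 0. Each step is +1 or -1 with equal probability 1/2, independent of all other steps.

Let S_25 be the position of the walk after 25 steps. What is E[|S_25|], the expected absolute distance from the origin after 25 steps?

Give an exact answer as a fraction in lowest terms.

S_25 takes values m ≡ 1 (mod 2) with |m| ≤ 25; P(S_25=m) = C(25,(25+m)/2)/2^25.
Total paths: 2^25 = 33554432
Distribution: P(S=-25)=1/33554432, P(S=-23)=25/33554432, P(S=-21)=300/33554432, P(S=-19)=2300/33554432, P(S=-17)=12650/33554432, P(S=-15)=53130/33554432, P(S=-13)=177100/33554432, P(S=-11)=480700/33554432, P(S=-9)=1081575/33554432, P(S=-7)=2042975/33554432, P(S=-5)=3268760/33554432, P(S=-3)=4457400/33554432, P(S=-1)=5200300/33554432, P(S=1)=5200300/33554432, P(S=3)=4457400/33554432, P(S=5)=3268760/33554432, P(S=7)=2042975/33554432, P(S=9)=1081575/33554432, P(S=11)=480700/33554432, P(S=13)=177100/33554432, P(S=15)=53130/33554432, P(S=17)=12650/33554432, P(S=19)=2300/33554432, P(S=21)=300/33554432, P(S=23)=25/33554432, P(S=25)=1/33554432
E[|S_25|] = Σ_m |m|·P(S_25=m) = 135207800/33554432 = 16900975/4194304

Answer: 16900975/4194304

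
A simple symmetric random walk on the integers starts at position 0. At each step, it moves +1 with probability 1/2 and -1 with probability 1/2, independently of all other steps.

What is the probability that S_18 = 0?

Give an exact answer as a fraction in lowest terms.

Answer: 12155/65536

Derivation:
To return to 0 after 18 steps: need exactly 9 steps of +1 and 9 of -1.
Favorable paths: C(18,9) = 48620
Total paths: 2^18 = 262144
P = 48620/262144 = 12155/65536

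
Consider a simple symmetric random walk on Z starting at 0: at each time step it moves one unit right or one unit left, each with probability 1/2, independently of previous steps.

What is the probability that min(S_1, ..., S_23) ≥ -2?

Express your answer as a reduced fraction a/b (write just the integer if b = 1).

Let f(t,s) = #length-t paths at position s with S_1..S_t all ≥ -2.
f(t,s) = f(t-1,s-1) + f(t-1,s+1) for s ≥ -2; f(t,s) = 0 for s < -2.
t=0: f(0,0)=1
t=1: f(1,-1)=1 f(1,1)=1
t=2: f(2,-2)=1 f(2,0)=2 f(2,2)=1
t=3: f(3,-1)=3 f(3,1)=3 f(3,3)=1
t=4: f(4,-2)=3 f(4,0)=6 f(4,2)=4 f(4,4)=1
t=5: f(5,-1)=9 f(5,1)=10 f(5,3)=5 f(5,5)=1
t=6: f(6,-2)=9 f(6,0)=19 f(6,2)=15 f(6,4)=6 f(6,6)=1
t=7: f(7,-1)=28 f(7,1)=34 f(7,3)=21 f(7,5)=7 f(7,7)=1
t=8: f(8,-2)=28 f(8,0)=62 f(8,2)=55 f(8,4)=28 f(8,6)=8 f(8,8)=1
t=9: f(9,-1)=90 f(9,1)=117 f(9,3)=83 f(9,5)=36 f(9,7)=9 f(9,9)=1
t=10: f(10,-2)=90 f(10,0)=207 f(10,2)=200 f(10,4)=119 f(10,6)=45 f(10,8)=10 f(10,10)=1
t=11: f(11,-1)=297 f(11,1)=407 f(11,3)=319 f(11,5)=164 f(11,7)=55 f(11,9)=11 f(11,11)=1
t=12: f(12,-2)=297 f(12,0)=704 f(12,2)=726 f(12,4)=483 f(12,6)=219 f(12,8)=66 f(12,10)=12 f(12,12)=1
t=13: f(13,-1)=1001 f(13,1)=1430 f(13,3)=1209 f(13,5)=702 f(13,7)=285 f(13,9)=78 f(13,11)=13 f(13,13)=1
t=14: f(14,-2)=1001 f(14,0)=2431 f(14,2)=2639 f(14,4)=1911 f(14,6)=987 f(14,8)=363 f(14,10)=91 f(14,12)=14 f(14,14)=1
t=15: f(15,-1)=3432 f(15,1)=5070 f(15,3)=4550 f(15,5)=2898 f(15,7)=1350 f(15,9)=454 f(15,11)=105 f(15,13)=15 f(15,15)=1
t=16: f(16,-2)=3432 f(16,0)=8502 f(16,2)=9620 f(16,4)=7448 f(16,6)=4248 f(16,8)=1804 f(16,10)=559 f(16,12)=120 f(16,14)=16 f(16,16)=1
t=17: f(17,-1)=11934 f(17,1)=18122 f(17,3)=17068 f(17,5)=11696 f(17,7)=6052 f(17,9)=2363 f(17,11)=679 f(17,13)=136 f(17,15)=17 f(17,17)=1
t=18: f(18,-2)=11934 f(18,0)=30056 f(18,2)=35190 f(18,4)=28764 f(18,6)=17748 f(18,8)=8415 f(18,10)=3042 f(18,12)=815 f(18,14)=153 f(18,16)=18 f(18,18)=1
t=19: f(19,-1)=41990 f(19,1)=65246 f(19,3)=63954 f(19,5)=46512 f(19,7)=26163 f(19,9)=11457 f(19,11)=3857 f(19,13)=968 f(19,15)=171 f(19,17)=19 f(19,19)=1
t=20: f(20,-2)=41990 f(20,0)=107236 f(20,2)=129200 f(20,4)=110466 f(20,6)=72675 f(20,8)=37620 f(20,10)=15314 f(20,12)=4825 f(20,14)=1139 f(20,16)=190 f(20,18)=20 f(20,20)=1
t=21: f(21,-1)=149226 f(21,1)=236436 f(21,3)=239666 f(21,5)=183141 f(21,7)=110295 f(21,9)=52934 f(21,11)=20139 f(21,13)=5964 f(21,15)=1329 f(21,17)=210 f(21,19)=21 f(21,21)=1
t=22: f(22,-2)=149226 f(22,0)=385662 f(22,2)=476102 f(22,4)=422807 f(22,6)=293436 f(22,8)=163229 f(22,10)=73073 f(22,12)=26103 f(22,14)=7293 f(22,16)=1539 f(22,18)=231 f(22,20)=22 f(22,22)=1
t=23: f(23,-1)=534888 f(23,1)=861764 f(23,3)=898909 f(23,5)=716243 f(23,7)=456665 f(23,9)=236302 f(23,11)=99176 f(23,13)=33396 f(23,15)=8832 f(23,17)=1770 f(23,19)=253 f(23,21)=23 f(23,23)=1
Σ_s f(23,s) = 3848222
P = 3848222/8388608 = 1924111/4194304

Answer: 1924111/4194304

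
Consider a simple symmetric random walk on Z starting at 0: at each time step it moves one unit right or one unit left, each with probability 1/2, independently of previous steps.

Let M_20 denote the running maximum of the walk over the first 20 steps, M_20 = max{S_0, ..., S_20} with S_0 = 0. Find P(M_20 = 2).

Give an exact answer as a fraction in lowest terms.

Answer: 20995/131072

Derivation:
Let M_20 = max(S_0,...,S_20). Use the reflection principle: for j ≥ 1, #{paths with M_20 ≥ j} = #{S_20 ≥ j} + #{S_20 ≥ j+1}.
By reflection, #{M_20 ≥ 2} = #{S_20 ≥ 2} + #{S_20 ≥ 3} = 431910 + 263950 = 695860.
#{M_20 ≥ 3} = #{S_20 ≥ 3} + #{S_20 ≥ 4} = 263950 + 263950 = 527900.
#{M_20 = 2} = 695860 - 527900 = 167960.
P(M_20 = 2) = 167960/1048576 = 20995/131072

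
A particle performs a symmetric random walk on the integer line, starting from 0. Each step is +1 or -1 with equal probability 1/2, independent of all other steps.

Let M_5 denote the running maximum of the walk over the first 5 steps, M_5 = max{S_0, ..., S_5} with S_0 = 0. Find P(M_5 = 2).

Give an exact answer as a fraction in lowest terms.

Answer: 5/32

Derivation:
Let M_5 = max(S_0,...,S_5). Use the reflection principle: for j ≥ 1, #{paths with M_5 ≥ j} = #{S_5 ≥ j} + #{S_5 ≥ j+1}.
By reflection, #{M_5 ≥ 2} = #{S_5 ≥ 2} + #{S_5 ≥ 3} = 6 + 6 = 12.
#{M_5 ≥ 3} = #{S_5 ≥ 3} + #{S_5 ≥ 4} = 6 + 1 = 7.
#{M_5 = 2} = 12 - 7 = 5.
P(M_5 = 2) = 5/32 = 5/32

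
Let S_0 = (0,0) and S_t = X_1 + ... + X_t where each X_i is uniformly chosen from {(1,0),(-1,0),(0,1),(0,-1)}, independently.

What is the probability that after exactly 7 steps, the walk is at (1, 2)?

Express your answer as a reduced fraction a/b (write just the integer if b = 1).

Let h be the number of horizontal steps (so 7-h are vertical). To end at (1,2) need (h+1)/2 right-steps and ((7-h)+2)/2 up-steps.
Sum over h with 1 ≤ h ≤ 5, h ≡ 1 (mod 2), 7-h ≡ 0 (mod 2):
h=1: C(7,1)·C(1,1)·C(6,4) = 7·1·15 = 105
h=3: C(7,3)·C(3,2)·C(4,3) = 35·3·4 = 420
h=5: C(7,5)·C(5,3)·C(2,2) = 21·10·1 = 210
Total favorable: 735
Total paths: 4^7 = 16384
P = 735/16384 = 735/16384

Answer: 735/16384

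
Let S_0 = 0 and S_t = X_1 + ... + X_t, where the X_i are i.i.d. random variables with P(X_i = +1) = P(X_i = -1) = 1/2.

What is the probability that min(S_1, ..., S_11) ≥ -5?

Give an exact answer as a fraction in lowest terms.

Let f(t,s) = #length-t paths at position s with S_1..S_t all ≥ -5.
f(t,s) = f(t-1,s-1) + f(t-1,s+1) for s ≥ -5; f(t,s) = 0 for s < -5.
t=0: f(0,0)=1
t=1: f(1,-1)=1 f(1,1)=1
t=2: f(2,-2)=1 f(2,0)=2 f(2,2)=1
t=3: f(3,-3)=1 f(3,-1)=3 f(3,1)=3 f(3,3)=1
t=4: f(4,-4)=1 f(4,-2)=4 f(4,0)=6 f(4,2)=4 f(4,4)=1
t=5: f(5,-5)=1 f(5,-3)=5 f(5,-1)=10 f(5,1)=10 f(5,3)=5 f(5,5)=1
t=6: f(6,-4)=6 f(6,-2)=15 f(6,0)=20 f(6,2)=15 f(6,4)=6 f(6,6)=1
t=7: f(7,-5)=6 f(7,-3)=21 f(7,-1)=35 f(7,1)=35 f(7,3)=21 f(7,5)=7 f(7,7)=1
t=8: f(8,-4)=27 f(8,-2)=56 f(8,0)=70 f(8,2)=56 f(8,4)=28 f(8,6)=8 f(8,8)=1
t=9: f(9,-5)=27 f(9,-3)=83 f(9,-1)=126 f(9,1)=126 f(9,3)=84 f(9,5)=36 f(9,7)=9 f(9,9)=1
t=10: f(10,-4)=110 f(10,-2)=209 f(10,0)=252 f(10,2)=210 f(10,4)=120 f(10,6)=45 f(10,8)=10 f(10,10)=1
t=11: f(11,-5)=110 f(11,-3)=319 f(11,-1)=461 f(11,1)=462 f(11,3)=330 f(11,5)=165 f(11,7)=55 f(11,9)=11 f(11,11)=1
Σ_s f(11,s) = 1914
P = 1914/2048 = 957/1024

Answer: 957/1024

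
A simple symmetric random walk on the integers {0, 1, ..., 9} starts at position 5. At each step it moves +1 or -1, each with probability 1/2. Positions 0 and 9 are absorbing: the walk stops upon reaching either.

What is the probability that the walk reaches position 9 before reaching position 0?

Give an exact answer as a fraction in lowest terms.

Symmetric walk (p = 1/2): the harmonic-function argument gives P(hit 9 before 0 | start at 5) = a/N.
P = 5/9 = 5/9

Answer: 5/9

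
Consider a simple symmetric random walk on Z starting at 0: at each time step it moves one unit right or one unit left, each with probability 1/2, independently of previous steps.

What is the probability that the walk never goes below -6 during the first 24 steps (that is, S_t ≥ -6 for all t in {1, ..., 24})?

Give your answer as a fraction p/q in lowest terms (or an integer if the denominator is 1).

Answer: 3558491/4194304

Derivation:
Let f(t,s) = #length-t paths at position s with S_1..S_t all ≥ -6.
f(t,s) = f(t-1,s-1) + f(t-1,s+1) for s ≥ -6; f(t,s) = 0 for s < -6.
t=0: f(0,0)=1
t=1: f(1,-1)=1 f(1,1)=1
t=2: f(2,-2)=1 f(2,0)=2 f(2,2)=1
t=3: f(3,-3)=1 f(3,-1)=3 f(3,1)=3 f(3,3)=1
t=4: f(4,-4)=1 f(4,-2)=4 f(4,0)=6 f(4,2)=4 f(4,4)=1
t=5: f(5,-5)=1 f(5,-3)=5 f(5,-1)=10 f(5,1)=10 f(5,3)=5 f(5,5)=1
t=6: f(6,-6)=1 f(6,-4)=6 f(6,-2)=15 f(6,0)=20 f(6,2)=15 f(6,4)=6 f(6,6)=1
t=7: f(7,-5)=7 f(7,-3)=21 f(7,-1)=35 f(7,1)=35 f(7,3)=21 f(7,5)=7 f(7,7)=1
t=8: f(8,-6)=7 f(8,-4)=28 f(8,-2)=56 f(8,0)=70 f(8,2)=56 f(8,4)=28 f(8,6)=8 f(8,8)=1
t=9: f(9,-5)=35 f(9,-3)=84 f(9,-1)=126 f(9,1)=126 f(9,3)=84 f(9,5)=36 f(9,7)=9 f(9,9)=1
t=10: f(10,-6)=35 f(10,-4)=119 f(10,-2)=210 f(10,0)=252 f(10,2)=210 f(10,4)=120 f(10,6)=45 f(10,8)=10 f(10,10)=1
t=11: f(11,-5)=154 f(11,-3)=329 f(11,-1)=462 f(11,1)=462 f(11,3)=330 f(11,5)=165 f(11,7)=55 f(11,9)=11 f(11,11)=1
t=12: f(12,-6)=154 f(12,-4)=483 f(12,-2)=791 f(12,0)=924 f(12,2)=792 f(12,4)=495 f(12,6)=220 f(12,8)=66 f(12,10)=12 f(12,12)=1
t=13: f(13,-5)=637 f(13,-3)=1274 f(13,-1)=1715 f(13,1)=1716 f(13,3)=1287 f(13,5)=715 f(13,7)=286 f(13,9)=78 f(13,11)=13 f(13,13)=1
t=14: f(14,-6)=637 f(14,-4)=1911 f(14,-2)=2989 f(14,0)=3431 f(14,2)=3003 f(14,4)=2002 f(14,6)=1001 f(14,8)=364 f(14,10)=91 f(14,12)=14 f(14,14)=1
t=15: f(15,-5)=2548 f(15,-3)=4900 f(15,-1)=6420 f(15,1)=6434 f(15,3)=5005 f(15,5)=3003 f(15,7)=1365 f(15,9)=455 f(15,11)=105 f(15,13)=15 f(15,15)=1
t=16: f(16,-6)=2548 f(16,-4)=7448 f(16,-2)=11320 f(16,0)=12854 f(16,2)=11439 f(16,4)=8008 f(16,6)=4368 f(16,8)=1820 f(16,10)=560 f(16,12)=120 f(16,14)=16 f(16,16)=1
t=17: f(17,-5)=9996 f(17,-3)=18768 f(17,-1)=24174 f(17,1)=24293 f(17,3)=19447 f(17,5)=12376 f(17,7)=6188 f(17,9)=2380 f(17,11)=680 f(17,13)=136 f(17,15)=17 f(17,17)=1
t=18: f(18,-6)=9996 f(18,-4)=28764 f(18,-2)=42942 f(18,0)=48467 f(18,2)=43740 f(18,4)=31823 f(18,6)=18564 f(18,8)=8568 f(18,10)=3060 f(18,12)=816 f(18,14)=153 f(18,16)=18 f(18,18)=1
t=19: f(19,-5)=38760 f(19,-3)=71706 f(19,-1)=91409 f(19,1)=92207 f(19,3)=75563 f(19,5)=50387 f(19,7)=27132 f(19,9)=11628 f(19,11)=3876 f(19,13)=969 f(19,15)=171 f(19,17)=19 f(19,19)=1
t=20: f(20,-6)=38760 f(20,-4)=110466 f(20,-2)=163115 f(20,0)=183616 f(20,2)=167770 f(20,4)=125950 f(20,6)=77519 f(20,8)=38760 f(20,10)=15504 f(20,12)=4845 f(20,14)=1140 f(20,16)=190 f(20,18)=20 f(20,20)=1
t=21: f(21,-5)=149226 f(21,-3)=273581 f(21,-1)=346731 f(21,1)=351386 f(21,3)=293720 f(21,5)=203469 f(21,7)=116279 f(21,9)=54264 f(21,11)=20349 f(21,13)=5985 f(21,15)=1330 f(21,17)=210 f(21,19)=21 f(21,21)=1
t=22: f(22,-6)=149226 f(22,-4)=422807 f(22,-2)=620312 f(22,0)=698117 f(22,2)=645106 f(22,4)=497189 f(22,6)=319748 f(22,8)=170543 f(22,10)=74613 f(22,12)=26334 f(22,14)=7315 f(22,16)=1540 f(22,18)=231 f(22,20)=22 f(22,22)=1
t=23: f(23,-5)=572033 f(23,-3)=1043119 f(23,-1)=1318429 f(23,1)=1343223 f(23,3)=1142295 f(23,5)=816937 f(23,7)=490291 f(23,9)=245156 f(23,11)=100947 f(23,13)=33649 f(23,15)=8855 f(23,17)=1771 f(23,19)=253 f(23,21)=23 f(23,23)=1
t=24: f(24,-6)=572033 f(24,-4)=1615152 f(24,-2)=2361548 f(24,0)=2661652 f(24,2)=2485518 f(24,4)=1959232 f(24,6)=1307228 f(24,8)=735447 f(24,10)=346103 f(24,12)=134596 f(24,14)=42504 f(24,16)=10626 f(24,18)=2024 f(24,20)=276 f(24,22)=24 f(24,24)=1
Σ_s f(24,s) = 14233964
P = 14233964/16777216 = 3558491/4194304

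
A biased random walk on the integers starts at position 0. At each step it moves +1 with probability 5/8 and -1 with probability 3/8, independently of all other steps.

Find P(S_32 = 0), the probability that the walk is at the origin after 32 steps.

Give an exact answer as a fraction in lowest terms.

Answer: 1974070728065581512451171875/39614081257132168796771975168

Derivation:
To be at 0 after 32 steps: need exactly 16 steps of +1 and 16 of -1.
Number of such sequences: C(32,16) = 601080390
Each has probability (5/8)^16 · (3/8)^16 = 6568408355712890625/79228162514264337593543950336
P = 601080390 · 6568408355712890625/79228162514264337593543950336 = 1974070728065581512451171875/39614081257132168796771975168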